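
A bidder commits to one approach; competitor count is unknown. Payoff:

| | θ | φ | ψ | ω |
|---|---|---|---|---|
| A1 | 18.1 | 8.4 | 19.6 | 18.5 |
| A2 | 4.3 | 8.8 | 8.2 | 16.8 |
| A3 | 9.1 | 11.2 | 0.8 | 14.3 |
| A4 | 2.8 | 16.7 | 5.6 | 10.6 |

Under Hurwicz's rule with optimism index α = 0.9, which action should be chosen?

A1: 0.9·19.6 + 0.1·8.4 = 18.48
A2: 0.9·16.8 + 0.1·4.3 = 15.55
A3: 0.9·14.3 + 0.1·0.8 = 12.95
A4: 0.9·16.7 + 0.1·2.8 = 15.31
Highest Hurwicz score = 18.48 → A1.

A1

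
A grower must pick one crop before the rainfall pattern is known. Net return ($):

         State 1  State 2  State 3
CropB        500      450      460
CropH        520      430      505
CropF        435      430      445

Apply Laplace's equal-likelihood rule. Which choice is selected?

CropH

Row averages: CropB=470, CropH=485, CropF=1310/3
Highest average = 485 → CropH.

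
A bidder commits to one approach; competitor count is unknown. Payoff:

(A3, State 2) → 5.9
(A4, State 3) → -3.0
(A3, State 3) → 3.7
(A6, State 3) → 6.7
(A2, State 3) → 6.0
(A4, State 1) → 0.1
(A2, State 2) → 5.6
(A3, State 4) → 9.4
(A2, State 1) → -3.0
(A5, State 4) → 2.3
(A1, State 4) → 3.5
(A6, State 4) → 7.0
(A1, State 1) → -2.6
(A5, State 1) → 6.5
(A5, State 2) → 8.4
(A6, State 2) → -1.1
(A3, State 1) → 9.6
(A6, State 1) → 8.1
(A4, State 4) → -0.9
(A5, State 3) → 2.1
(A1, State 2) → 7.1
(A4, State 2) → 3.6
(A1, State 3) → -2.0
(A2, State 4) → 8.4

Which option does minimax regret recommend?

A3

Column bests: State 1=9.6, State 2=8.4, State 3=6.7, State 4=9.4.
A1 regrets: 12.2, 1.3, 8.7, 5.9 → max 12.2
A2 regrets: 12.6, 2.8, 0.7, 1.0 → max 12.6
A3 regrets: 0.0, 2.5, 3.0, 0.0 → max 3.0
A4 regrets: 9.5, 4.8, 9.7, 10.3 → max 10.3
A5 regrets: 3.1, 0.0, 4.6, 7.1 → max 7.1
A6 regrets: 1.5, 9.5, 0.0, 2.4 → max 9.5
Smallest max regret = 3.0 → A3.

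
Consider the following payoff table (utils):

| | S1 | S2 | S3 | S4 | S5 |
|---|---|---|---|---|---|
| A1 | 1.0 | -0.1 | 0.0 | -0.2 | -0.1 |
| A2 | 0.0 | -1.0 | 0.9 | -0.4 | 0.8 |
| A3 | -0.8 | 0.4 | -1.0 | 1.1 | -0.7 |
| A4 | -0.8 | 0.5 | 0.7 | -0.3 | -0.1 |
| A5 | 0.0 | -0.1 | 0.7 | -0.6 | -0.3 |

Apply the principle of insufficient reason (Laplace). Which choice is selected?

A1

Row averages: A1=0.12, A2=0.06, A3=-0.2, A4=0, A5=-0.06
Highest average = 0.12 → A1.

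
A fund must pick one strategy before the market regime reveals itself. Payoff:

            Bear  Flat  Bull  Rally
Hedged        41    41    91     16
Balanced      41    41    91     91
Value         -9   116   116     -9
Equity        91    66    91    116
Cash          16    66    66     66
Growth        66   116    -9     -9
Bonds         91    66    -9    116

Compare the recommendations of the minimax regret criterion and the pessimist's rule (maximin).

minimax regret → Equity; maximin → Equity (agree)

Column bests: Bear=91, Flat=116, Bull=116, Rally=116.
Hedged regrets: 50, 75, 25, 100 → max 100
Balanced regrets: 50, 75, 25, 25 → max 75
Value regrets: 100, 0, 0, 125 → max 125
Equity regrets: 0, 50, 25, 0 → max 50
Cash regrets: 75, 50, 50, 50 → max 75
Growth regrets: 25, 0, 125, 125 → max 125
Bonds regrets: 0, 50, 125, 0 → max 125
Smallest max regret = 50 → Equity.
Row minima: Hedged=16, Balanced=41, Value=-9, Equity=66, Cash=16, Growth=-9, Bonds=-9
Best worst-case = 66 → Equity.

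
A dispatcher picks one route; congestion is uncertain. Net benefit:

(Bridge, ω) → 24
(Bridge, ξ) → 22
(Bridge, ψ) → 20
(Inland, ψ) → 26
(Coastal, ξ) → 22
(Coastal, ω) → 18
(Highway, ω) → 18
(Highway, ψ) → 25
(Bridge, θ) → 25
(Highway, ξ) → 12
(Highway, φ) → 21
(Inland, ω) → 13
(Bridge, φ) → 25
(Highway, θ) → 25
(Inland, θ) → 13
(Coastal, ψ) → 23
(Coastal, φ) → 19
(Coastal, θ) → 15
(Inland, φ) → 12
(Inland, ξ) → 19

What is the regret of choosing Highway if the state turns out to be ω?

Best payoff under ω is 24.
Regret = 24 − 18 = 6.

6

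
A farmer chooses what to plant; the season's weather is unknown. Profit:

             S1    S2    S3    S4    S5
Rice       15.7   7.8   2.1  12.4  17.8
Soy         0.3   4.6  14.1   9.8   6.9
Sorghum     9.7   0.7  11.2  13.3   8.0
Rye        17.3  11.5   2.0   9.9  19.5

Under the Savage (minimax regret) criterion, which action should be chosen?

Column bests: S1=17.3, S2=11.5, S3=14.1, S4=13.3, S5=19.5.
Rice regrets: 1.6, 3.7, 12.0, 0.9, 1.7 → max 12.0
Soy regrets: 17.0, 6.9, 0.0, 3.5, 12.6 → max 17.0
Sorghum regrets: 7.6, 10.8, 2.9, 0.0, 11.5 → max 11.5
Rye regrets: 0.0, 0.0, 12.1, 3.4, 0.0 → max 12.1
Smallest max regret = 11.5 → Sorghum.

Sorghum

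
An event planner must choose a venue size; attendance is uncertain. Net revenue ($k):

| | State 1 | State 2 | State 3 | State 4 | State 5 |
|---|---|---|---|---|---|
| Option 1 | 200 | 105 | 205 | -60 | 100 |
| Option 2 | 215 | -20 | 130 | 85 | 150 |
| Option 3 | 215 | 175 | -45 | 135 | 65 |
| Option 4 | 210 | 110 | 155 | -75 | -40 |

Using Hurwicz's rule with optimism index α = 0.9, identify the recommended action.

Option 1: 0.9·205 + 0.1·(-60) = 178.5
Option 2: 0.9·215 + 0.1·(-20) = 191.5
Option 3: 0.9·215 + 0.1·(-45) = 189
Option 4: 0.9·210 + 0.1·(-75) = 181.5
Highest Hurwicz score = 191.5 → Option 2.

Option 2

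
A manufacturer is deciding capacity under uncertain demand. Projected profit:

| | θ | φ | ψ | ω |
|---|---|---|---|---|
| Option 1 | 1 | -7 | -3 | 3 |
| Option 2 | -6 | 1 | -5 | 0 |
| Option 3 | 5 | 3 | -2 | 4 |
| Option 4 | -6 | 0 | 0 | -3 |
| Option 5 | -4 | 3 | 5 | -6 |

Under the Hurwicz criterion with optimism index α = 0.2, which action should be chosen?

Option 3

Option 1: 0.2·3 + 0.8·(-7) = -5
Option 2: 0.2·1 + 0.8·(-6) = -4.6
Option 3: 0.2·5 + 0.8·(-2) = -0.6
Option 4: 0.2·0 + 0.8·(-6) = -4.8
Option 5: 0.2·5 + 0.8·(-6) = -3.8
Highest Hurwicz score = -0.6 → Option 3.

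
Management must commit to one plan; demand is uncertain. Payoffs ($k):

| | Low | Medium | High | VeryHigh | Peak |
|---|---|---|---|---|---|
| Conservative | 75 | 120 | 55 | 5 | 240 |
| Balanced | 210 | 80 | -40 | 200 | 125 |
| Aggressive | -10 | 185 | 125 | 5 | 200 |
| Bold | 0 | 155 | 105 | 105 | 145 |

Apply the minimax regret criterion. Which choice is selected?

Balanced

Column bests: Low=210, Medium=185, High=125, VeryHigh=200, Peak=240.
Conservative regrets: 135, 65, 70, 195, 0 → max 195
Balanced regrets: 0, 105, 165, 0, 115 → max 165
Aggressive regrets: 220, 0, 0, 195, 40 → max 220
Bold regrets: 210, 30, 20, 95, 95 → max 210
Smallest max regret = 165 → Balanced.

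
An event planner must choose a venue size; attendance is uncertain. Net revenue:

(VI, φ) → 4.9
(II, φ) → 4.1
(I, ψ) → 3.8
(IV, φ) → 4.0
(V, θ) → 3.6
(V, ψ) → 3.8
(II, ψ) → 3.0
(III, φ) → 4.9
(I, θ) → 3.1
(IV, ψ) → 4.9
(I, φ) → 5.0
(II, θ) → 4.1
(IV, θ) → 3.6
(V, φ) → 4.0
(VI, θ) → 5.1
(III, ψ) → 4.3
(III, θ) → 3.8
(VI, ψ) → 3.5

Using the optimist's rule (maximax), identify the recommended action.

Row maxima: I=5.0, II=4.1, III=4.9, IV=4.9, V=4.0, VI=5.1
Best best-case = 5.1 → VI.

VI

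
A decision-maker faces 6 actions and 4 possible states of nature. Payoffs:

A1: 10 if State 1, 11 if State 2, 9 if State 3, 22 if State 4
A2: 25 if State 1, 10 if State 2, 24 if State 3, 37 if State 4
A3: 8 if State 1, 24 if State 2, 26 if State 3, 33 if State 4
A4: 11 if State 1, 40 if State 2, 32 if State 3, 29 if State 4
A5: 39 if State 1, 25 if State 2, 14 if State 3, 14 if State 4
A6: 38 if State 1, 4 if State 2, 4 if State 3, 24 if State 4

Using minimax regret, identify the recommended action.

Column bests: State 1=39, State 2=40, State 3=32, State 4=37.
A1 regrets: 29, 29, 23, 15 → max 29
A2 regrets: 14, 30, 8, 0 → max 30
A3 regrets: 31, 16, 6, 4 → max 31
A4 regrets: 28, 0, 0, 8 → max 28
A5 regrets: 0, 15, 18, 23 → max 23
A6 regrets: 1, 36, 28, 13 → max 36
Smallest max regret = 23 → A5.

A5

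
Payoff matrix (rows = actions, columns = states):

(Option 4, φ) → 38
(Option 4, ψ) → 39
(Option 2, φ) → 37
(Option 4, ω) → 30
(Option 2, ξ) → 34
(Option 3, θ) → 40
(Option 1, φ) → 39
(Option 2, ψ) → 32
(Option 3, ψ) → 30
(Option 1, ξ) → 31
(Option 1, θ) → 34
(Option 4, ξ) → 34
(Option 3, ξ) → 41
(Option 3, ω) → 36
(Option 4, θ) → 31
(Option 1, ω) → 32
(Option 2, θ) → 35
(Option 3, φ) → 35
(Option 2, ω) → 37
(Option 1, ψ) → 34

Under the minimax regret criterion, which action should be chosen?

Option 2

Column bests: θ=40, φ=39, ψ=39, ω=37, ξ=41.
Option 1 regrets: 6, 0, 5, 5, 10 → max 10
Option 2 regrets: 5, 2, 7, 0, 7 → max 7
Option 3 regrets: 0, 4, 9, 1, 0 → max 9
Option 4 regrets: 9, 1, 0, 7, 7 → max 9
Smallest max regret = 7 → Option 2.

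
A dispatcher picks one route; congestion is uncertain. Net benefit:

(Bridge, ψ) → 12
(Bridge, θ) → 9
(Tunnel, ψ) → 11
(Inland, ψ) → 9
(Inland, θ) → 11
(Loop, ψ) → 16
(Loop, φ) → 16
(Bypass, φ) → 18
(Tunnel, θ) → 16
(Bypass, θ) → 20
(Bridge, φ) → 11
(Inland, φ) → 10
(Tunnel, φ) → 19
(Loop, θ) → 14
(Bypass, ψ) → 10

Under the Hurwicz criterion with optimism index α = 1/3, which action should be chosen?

Loop

Tunnel: 1/3·19 + 2/3·11 = 41/3
Inland: 1/3·11 + 2/3·9 = 29/3
Loop: 1/3·16 + 2/3·14 = 44/3
Bridge: 1/3·12 + 2/3·9 = 10
Bypass: 1/3·20 + 2/3·10 = 40/3
Highest Hurwicz score = 44/3 → Loop.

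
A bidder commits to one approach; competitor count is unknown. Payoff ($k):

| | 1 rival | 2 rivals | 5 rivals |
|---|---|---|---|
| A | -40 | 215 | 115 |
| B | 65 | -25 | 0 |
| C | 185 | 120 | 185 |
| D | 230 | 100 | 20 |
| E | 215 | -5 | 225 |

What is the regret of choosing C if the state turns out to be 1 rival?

45

Best payoff under 1 rival is 230.
Regret = 230 − 185 = 45.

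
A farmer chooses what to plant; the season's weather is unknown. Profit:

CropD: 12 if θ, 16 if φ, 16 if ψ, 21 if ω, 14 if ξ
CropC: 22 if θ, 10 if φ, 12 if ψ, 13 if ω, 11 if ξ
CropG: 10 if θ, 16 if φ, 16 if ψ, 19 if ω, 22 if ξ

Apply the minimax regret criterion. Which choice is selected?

CropD

Column bests: θ=22, φ=16, ψ=16, ω=21, ξ=22.
CropD regrets: 10, 0, 0, 0, 8 → max 10
CropC regrets: 0, 6, 4, 8, 11 → max 11
CropG regrets: 12, 0, 0, 2, 0 → max 12
Smallest max regret = 10 → CropD.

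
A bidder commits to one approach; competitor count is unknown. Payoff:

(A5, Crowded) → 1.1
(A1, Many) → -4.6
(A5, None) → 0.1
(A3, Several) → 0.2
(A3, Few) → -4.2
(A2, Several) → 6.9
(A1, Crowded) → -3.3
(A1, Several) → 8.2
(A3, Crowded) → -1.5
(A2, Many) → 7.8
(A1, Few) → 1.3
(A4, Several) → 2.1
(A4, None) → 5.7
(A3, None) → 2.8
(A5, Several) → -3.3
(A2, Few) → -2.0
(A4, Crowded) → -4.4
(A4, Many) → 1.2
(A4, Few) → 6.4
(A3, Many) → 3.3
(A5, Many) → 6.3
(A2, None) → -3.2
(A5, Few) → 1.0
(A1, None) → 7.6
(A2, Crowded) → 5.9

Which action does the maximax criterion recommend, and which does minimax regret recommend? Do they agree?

maximax → A1; minimax regret → A4 (disagree)

Row maxima: A1=8.2, A2=7.8, A3=3.3, A4=6.4, A5=6.3
Best best-case = 8.2 → A1.
Column bests: None=7.6, Few=6.4, Several=8.2, Many=7.8, Crowded=5.9.
A1 regrets: 0.0, 5.1, 0.0, 12.4, 9.2 → max 12.4
A2 regrets: 10.8, 8.4, 1.3, 0.0, 0.0 → max 10.8
A3 regrets: 4.8, 10.6, 8.0, 4.5, 7.4 → max 10.6
A4 regrets: 1.9, 0.0, 6.1, 6.6, 10.3 → max 10.3
A5 regrets: 7.5, 5.4, 11.5, 1.5, 4.8 → max 11.5
Smallest max regret = 10.3 → A4.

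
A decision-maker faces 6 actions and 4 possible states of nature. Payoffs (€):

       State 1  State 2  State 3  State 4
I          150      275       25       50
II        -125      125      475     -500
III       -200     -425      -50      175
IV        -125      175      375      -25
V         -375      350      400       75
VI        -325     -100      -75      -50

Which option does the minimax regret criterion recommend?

IV

Column bests: State 1=150, State 2=350, State 3=475, State 4=175.
I regrets: 0, 75, 450, 125 → max 450
II regrets: 275, 225, 0, 675 → max 675
III regrets: 350, 775, 525, 0 → max 775
IV regrets: 275, 175, 100, 200 → max 275
V regrets: 525, 0, 75, 100 → max 525
VI regrets: 475, 450, 550, 225 → max 550
Smallest max regret = 275 → IV.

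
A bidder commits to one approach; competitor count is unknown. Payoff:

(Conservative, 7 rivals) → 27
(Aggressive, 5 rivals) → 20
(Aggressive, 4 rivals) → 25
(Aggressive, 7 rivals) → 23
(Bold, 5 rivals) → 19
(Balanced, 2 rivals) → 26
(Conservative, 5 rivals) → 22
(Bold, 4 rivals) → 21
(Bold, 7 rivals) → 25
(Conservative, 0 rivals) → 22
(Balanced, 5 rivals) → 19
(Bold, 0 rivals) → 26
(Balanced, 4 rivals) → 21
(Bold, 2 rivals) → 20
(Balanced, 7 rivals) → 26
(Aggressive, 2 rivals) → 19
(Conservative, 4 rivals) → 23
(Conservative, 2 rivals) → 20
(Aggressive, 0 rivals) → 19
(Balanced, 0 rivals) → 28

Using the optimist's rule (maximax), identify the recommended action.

Balanced

Row maxima: Conservative=27, Balanced=28, Aggressive=25, Bold=26
Best best-case = 28 → Balanced.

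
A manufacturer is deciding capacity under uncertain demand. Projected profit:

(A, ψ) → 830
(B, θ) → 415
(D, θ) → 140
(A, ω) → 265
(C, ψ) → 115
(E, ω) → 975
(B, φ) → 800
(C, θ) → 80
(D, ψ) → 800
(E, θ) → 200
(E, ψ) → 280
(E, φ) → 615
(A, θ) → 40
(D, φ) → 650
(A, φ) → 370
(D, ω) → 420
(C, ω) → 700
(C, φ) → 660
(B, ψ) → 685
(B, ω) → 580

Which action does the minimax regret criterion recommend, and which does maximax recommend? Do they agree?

minimax regret → B; maximax → E (disagree)

Column bests: θ=415, φ=800, ψ=830, ω=975.
A regrets: 375, 430, 0, 710 → max 710
B regrets: 0, 0, 145, 395 → max 395
C regrets: 335, 140, 715, 275 → max 715
D regrets: 275, 150, 30, 555 → max 555
E regrets: 215, 185, 550, 0 → max 550
Smallest max regret = 395 → B.
Row maxima: A=830, B=800, C=700, D=800, E=975
Best best-case = 975 → E.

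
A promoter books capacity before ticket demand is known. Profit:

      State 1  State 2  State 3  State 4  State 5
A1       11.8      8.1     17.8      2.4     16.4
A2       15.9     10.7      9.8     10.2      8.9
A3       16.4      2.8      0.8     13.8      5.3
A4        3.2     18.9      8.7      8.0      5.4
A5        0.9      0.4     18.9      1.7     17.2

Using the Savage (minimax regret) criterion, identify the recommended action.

A2

Column bests: State 1=16.4, State 2=18.9, State 3=18.9, State 4=13.8, State 5=17.2.
A1 regrets: 4.6, 10.8, 1.1, 11.4, 0.8 → max 11.4
A2 regrets: 0.5, 8.2, 9.1, 3.6, 8.3 → max 9.1
A3 regrets: 0.0, 16.1, 18.1, 0.0, 11.9 → max 18.1
A4 regrets: 13.2, 0.0, 10.2, 5.8, 11.8 → max 13.2
A5 regrets: 15.5, 18.5, 0.0, 12.1, 0.0 → max 18.5
Smallest max regret = 9.1 → A2.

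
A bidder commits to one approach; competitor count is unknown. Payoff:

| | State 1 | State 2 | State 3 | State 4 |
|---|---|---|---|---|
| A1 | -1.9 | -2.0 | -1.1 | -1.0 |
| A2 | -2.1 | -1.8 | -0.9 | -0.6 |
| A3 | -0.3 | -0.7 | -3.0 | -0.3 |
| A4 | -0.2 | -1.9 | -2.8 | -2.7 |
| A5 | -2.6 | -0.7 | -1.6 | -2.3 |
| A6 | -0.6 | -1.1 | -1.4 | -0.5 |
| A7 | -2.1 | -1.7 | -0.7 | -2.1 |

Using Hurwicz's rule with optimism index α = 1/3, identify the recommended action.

A1: 1/3·(-1.0) + 2/3·(-2.0) = -5/3
A2: 1/3·(-0.6) + 2/3·(-2.1) = -1.6
A3: 1/3·(-0.3) + 2/3·(-3.0) = -2.1
A4: 1/3·(-0.2) + 2/3·(-2.8) = -29/15
A5: 1/3·(-0.7) + 2/3·(-2.6) = -59/30
A6: 1/3·(-0.5) + 2/3·(-1.4) = -1.1
A7: 1/3·(-0.7) + 2/3·(-2.1) = -49/30
Highest Hurwicz score = -1.1 → A6.

A6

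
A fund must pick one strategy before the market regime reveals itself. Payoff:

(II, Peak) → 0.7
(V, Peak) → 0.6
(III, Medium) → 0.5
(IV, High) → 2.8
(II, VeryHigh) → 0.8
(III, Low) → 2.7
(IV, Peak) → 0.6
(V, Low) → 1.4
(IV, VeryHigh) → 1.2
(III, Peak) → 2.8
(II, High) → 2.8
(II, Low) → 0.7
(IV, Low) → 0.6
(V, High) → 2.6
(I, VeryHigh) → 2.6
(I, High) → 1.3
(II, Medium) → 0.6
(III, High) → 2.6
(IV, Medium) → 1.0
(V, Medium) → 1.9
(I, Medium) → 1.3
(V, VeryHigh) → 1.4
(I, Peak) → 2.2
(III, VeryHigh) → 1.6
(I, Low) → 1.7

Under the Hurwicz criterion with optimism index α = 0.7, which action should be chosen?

I

I: 0.7·2.6 + 0.3·1.3 = 2.21
II: 0.7·2.8 + 0.3·0.6 = 2.14
III: 0.7·2.8 + 0.3·0.5 = 2.11
IV: 0.7·2.8 + 0.3·0.6 = 2.14
V: 0.7·2.6 + 0.3·0.6 = 2
Highest Hurwicz score = 2.21 → I.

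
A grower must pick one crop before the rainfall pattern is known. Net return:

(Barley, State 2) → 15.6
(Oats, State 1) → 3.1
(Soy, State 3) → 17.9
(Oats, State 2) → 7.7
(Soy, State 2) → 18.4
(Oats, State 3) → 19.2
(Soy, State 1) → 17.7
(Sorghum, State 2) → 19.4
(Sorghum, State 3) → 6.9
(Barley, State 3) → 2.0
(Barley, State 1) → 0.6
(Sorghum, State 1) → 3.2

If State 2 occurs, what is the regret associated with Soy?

Best payoff under State 2 is 19.4.
Regret = 19.4 − 18.4 = 1.0.

1.0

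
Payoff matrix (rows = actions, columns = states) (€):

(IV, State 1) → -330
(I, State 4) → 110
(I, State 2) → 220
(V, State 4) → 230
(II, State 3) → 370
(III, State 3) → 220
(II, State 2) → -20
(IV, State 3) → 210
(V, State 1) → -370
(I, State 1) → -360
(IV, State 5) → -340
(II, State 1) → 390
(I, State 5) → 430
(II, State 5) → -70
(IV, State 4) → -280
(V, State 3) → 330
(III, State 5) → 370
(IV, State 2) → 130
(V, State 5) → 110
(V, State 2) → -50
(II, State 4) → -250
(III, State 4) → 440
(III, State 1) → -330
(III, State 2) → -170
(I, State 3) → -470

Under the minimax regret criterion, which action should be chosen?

Column bests: State 1=390, State 2=220, State 3=370, State 4=440, State 5=430.
I regrets: 750, 0, 840, 330, 0 → max 840
II regrets: 0, 240, 0, 690, 500 → max 690
III regrets: 720, 390, 150, 0, 60 → max 720
IV regrets: 720, 90, 160, 720, 770 → max 770
V regrets: 760, 270, 40, 210, 320 → max 760
Smallest max regret = 690 → II.

II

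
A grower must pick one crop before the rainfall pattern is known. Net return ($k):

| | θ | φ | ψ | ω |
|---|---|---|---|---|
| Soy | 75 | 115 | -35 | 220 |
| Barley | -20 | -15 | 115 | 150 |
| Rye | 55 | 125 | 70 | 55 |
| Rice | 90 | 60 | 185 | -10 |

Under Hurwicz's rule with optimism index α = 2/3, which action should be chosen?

Soy: 2/3·220 + 1/3·(-35) = 135
Barley: 2/3·150 + 1/3·(-20) = 280/3
Rye: 2/3·125 + 1/3·55 = 305/3
Rice: 2/3·185 + 1/3·(-10) = 120
Highest Hurwicz score = 135 → Soy.

Soy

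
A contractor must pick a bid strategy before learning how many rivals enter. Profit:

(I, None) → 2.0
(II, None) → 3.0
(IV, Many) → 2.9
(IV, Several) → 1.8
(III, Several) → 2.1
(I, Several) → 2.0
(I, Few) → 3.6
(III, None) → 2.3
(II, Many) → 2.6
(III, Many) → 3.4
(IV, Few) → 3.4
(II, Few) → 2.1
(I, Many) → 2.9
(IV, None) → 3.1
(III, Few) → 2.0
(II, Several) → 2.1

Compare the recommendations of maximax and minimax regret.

maximax → I; minimax regret → IV (disagree)

Row maxima: I=3.6, II=3.0, III=3.4, IV=3.4
Best best-case = 3.6 → I.
Column bests: None=3.1, Few=3.6, Several=2.1, Many=3.4.
I regrets: 1.1, 0.0, 0.1, 0.5 → max 1.1
II regrets: 0.1, 1.5, 0.0, 0.8 → max 1.5
III regrets: 0.8, 1.6, 0.0, 0.0 → max 1.6
IV regrets: 0.0, 0.2, 0.3, 0.5 → max 0.5
Smallest max regret = 0.5 → IV.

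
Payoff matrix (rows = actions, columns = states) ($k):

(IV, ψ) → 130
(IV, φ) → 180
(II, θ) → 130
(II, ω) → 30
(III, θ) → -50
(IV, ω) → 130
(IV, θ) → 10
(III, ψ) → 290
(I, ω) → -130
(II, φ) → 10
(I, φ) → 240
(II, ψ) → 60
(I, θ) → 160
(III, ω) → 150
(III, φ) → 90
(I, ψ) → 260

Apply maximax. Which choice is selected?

Row maxima: I=260, II=130, III=290, IV=180
Best best-case = 290 → III.

III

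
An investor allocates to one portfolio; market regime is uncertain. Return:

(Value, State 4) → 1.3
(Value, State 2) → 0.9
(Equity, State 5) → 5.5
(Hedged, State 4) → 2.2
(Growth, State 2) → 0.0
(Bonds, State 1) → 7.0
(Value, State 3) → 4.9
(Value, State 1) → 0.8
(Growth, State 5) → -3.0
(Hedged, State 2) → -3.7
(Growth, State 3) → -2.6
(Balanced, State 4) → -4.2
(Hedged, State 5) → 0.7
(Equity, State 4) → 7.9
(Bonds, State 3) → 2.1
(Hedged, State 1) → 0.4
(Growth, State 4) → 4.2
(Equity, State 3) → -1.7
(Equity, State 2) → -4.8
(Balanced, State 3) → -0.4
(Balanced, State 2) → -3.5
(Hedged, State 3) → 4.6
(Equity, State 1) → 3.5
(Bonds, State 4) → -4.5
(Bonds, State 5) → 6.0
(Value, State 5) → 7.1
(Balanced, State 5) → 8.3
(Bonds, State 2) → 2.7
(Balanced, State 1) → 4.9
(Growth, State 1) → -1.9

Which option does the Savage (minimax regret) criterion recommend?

Value

Column bests: State 1=7.0, State 2=2.7, State 3=4.9, State 4=7.9, State 5=8.3.
Equity regrets: 3.5, 7.5, 6.6, 0.0, 2.8 → max 7.5
Balanced regrets: 2.1, 6.2, 5.3, 12.1, 0.0 → max 12.1
Value regrets: 6.2, 1.8, 0.0, 6.6, 1.2 → max 6.6
Hedged regrets: 6.6, 6.4, 0.3, 5.7, 7.6 → max 7.6
Bonds regrets: 0.0, 0.0, 2.8, 12.4, 2.3 → max 12.4
Growth regrets: 8.9, 2.7, 7.5, 3.7, 11.3 → max 11.3
Smallest max regret = 6.6 → Value.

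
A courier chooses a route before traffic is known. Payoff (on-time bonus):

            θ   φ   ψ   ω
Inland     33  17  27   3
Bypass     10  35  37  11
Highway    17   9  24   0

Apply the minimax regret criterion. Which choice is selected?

Column bests: θ=33, φ=35, ψ=37, ω=11.
Inland regrets: 0, 18, 10, 8 → max 18
Bypass regrets: 23, 0, 0, 0 → max 23
Highway regrets: 16, 26, 13, 11 → max 26
Smallest max regret = 18 → Inland.

Inland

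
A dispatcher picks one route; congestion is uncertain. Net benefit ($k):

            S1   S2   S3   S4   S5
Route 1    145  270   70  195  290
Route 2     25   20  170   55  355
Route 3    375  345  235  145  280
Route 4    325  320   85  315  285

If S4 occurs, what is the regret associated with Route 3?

Best payoff under S4 is 315.
Regret = 315 − 145 = 170.

170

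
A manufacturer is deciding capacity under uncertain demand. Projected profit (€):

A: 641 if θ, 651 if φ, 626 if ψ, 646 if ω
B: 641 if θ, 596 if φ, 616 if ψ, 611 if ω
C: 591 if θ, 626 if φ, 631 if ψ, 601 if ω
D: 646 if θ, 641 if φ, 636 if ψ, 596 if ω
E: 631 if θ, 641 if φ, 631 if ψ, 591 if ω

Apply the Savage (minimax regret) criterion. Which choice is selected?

A

Column bests: θ=646, φ=651, ψ=636, ω=646.
A regrets: 5, 0, 10, 0 → max 10
B regrets: 5, 55, 20, 35 → max 55
C regrets: 55, 25, 5, 45 → max 55
D regrets: 0, 10, 0, 50 → max 50
E regrets: 15, 10, 5, 55 → max 55
Smallest max regret = 10 → A.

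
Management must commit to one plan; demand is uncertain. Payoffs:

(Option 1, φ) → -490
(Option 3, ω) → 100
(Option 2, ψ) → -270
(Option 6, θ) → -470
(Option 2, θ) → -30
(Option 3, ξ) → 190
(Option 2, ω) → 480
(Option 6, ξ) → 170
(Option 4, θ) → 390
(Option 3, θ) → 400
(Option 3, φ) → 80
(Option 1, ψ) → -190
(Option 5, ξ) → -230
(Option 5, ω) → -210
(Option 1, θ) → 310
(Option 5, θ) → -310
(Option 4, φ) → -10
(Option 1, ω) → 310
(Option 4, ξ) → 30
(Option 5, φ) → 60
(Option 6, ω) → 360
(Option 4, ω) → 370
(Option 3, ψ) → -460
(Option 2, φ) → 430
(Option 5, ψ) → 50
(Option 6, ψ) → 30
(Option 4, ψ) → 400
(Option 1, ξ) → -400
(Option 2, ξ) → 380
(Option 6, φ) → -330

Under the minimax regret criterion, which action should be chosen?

Option 4

Column bests: θ=400, φ=430, ψ=400, ω=480, ξ=380.
Option 1 regrets: 90, 920, 590, 170, 780 → max 920
Option 2 regrets: 430, 0, 670, 0, 0 → max 670
Option 3 regrets: 0, 350, 860, 380, 190 → max 860
Option 4 regrets: 10, 440, 0, 110, 350 → max 440
Option 5 regrets: 710, 370, 350, 690, 610 → max 710
Option 6 regrets: 870, 760, 370, 120, 210 → max 870
Smallest max regret = 440 → Option 4.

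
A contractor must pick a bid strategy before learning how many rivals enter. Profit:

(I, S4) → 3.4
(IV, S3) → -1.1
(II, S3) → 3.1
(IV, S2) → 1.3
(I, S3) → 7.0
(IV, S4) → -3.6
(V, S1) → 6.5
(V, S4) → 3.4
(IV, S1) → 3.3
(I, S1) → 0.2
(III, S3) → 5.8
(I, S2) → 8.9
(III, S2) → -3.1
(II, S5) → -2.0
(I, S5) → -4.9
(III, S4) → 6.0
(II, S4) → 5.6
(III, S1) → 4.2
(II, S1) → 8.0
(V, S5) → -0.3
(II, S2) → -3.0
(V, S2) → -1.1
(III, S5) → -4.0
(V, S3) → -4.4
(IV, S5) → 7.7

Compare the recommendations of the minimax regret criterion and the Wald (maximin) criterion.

minimax regret → IV; maximin → II (disagree)

Column bests: S1=8.0, S2=8.9, S3=7.0, S4=6.0, S5=7.7.
I regrets: 7.8, 0.0, 0.0, 2.6, 12.6 → max 12.6
II regrets: 0.0, 11.9, 3.9, 0.4, 9.7 → max 11.9
III regrets: 3.8, 12.0, 1.2, 0.0, 11.7 → max 12.0
IV regrets: 4.7, 7.6, 8.1, 9.6, 0.0 → max 9.6
V regrets: 1.5, 10.0, 11.4, 2.6, 8.0 → max 11.4
Smallest max regret = 9.6 → IV.
Row minima: I=-4.9, II=-3.0, III=-4.0, IV=-3.6, V=-4.4
Best worst-case = -3.0 → II.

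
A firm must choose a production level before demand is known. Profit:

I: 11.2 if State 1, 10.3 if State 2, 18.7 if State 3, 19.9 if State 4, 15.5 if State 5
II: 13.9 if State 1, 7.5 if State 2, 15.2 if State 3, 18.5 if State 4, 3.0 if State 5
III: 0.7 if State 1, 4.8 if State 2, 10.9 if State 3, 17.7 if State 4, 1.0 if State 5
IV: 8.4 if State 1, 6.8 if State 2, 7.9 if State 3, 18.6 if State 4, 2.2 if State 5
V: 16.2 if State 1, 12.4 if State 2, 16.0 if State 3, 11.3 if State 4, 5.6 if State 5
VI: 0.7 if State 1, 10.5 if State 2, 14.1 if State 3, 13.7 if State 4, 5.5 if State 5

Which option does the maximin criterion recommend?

Row minima: I=10.3, II=3.0, III=0.7, IV=2.2, V=5.6, VI=0.7
Best worst-case = 10.3 → I.

I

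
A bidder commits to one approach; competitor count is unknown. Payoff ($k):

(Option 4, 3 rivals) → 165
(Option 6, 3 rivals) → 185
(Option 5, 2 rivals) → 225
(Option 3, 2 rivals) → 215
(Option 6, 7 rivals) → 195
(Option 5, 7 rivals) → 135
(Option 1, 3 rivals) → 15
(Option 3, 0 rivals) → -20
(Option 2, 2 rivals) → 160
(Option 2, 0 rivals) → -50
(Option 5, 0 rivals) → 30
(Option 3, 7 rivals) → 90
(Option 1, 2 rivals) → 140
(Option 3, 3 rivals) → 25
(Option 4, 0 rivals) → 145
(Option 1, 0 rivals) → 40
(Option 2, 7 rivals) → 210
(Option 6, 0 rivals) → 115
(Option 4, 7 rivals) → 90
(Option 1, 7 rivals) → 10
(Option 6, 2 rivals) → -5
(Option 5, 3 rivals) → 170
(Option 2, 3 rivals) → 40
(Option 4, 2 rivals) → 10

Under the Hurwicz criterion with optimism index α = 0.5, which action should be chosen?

Option 1: 0.5·140 + 0.5·10 = 75
Option 2: 0.5·210 + 0.5·(-50) = 80
Option 3: 0.5·215 + 0.5·(-20) = 97.5
Option 4: 0.5·165 + 0.5·10 = 87.5
Option 5: 0.5·225 + 0.5·30 = 127.5
Option 6: 0.5·195 + 0.5·(-5) = 95
Highest Hurwicz score = 127.5 → Option 5.

Option 5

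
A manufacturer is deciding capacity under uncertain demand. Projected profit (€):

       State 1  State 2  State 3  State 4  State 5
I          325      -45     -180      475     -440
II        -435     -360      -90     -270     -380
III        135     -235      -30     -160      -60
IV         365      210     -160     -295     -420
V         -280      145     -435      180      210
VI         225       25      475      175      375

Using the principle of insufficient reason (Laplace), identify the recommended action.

VI

Row averages: I=27, II=-307, III=-70, IV=-60, V=-36, VI=255
Highest average = 255 → VI.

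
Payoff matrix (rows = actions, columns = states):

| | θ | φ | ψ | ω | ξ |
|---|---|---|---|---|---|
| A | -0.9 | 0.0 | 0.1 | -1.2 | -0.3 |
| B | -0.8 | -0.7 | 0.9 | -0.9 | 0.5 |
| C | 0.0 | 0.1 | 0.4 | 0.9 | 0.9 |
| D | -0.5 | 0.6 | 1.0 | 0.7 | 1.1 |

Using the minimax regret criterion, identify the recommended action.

Column bests: θ=0.0, φ=0.6, ψ=1.0, ω=0.9, ξ=1.1.
A regrets: 0.9, 0.6, 0.9, 2.1, 1.4 → max 2.1
B regrets: 0.8, 1.3, 0.1, 1.8, 0.6 → max 1.8
C regrets: 0.0, 0.5, 0.6, 0.0, 0.2 → max 0.6
D regrets: 0.5, 0.0, 0.0, 0.2, 0.0 → max 0.5
Smallest max regret = 0.5 → D.

D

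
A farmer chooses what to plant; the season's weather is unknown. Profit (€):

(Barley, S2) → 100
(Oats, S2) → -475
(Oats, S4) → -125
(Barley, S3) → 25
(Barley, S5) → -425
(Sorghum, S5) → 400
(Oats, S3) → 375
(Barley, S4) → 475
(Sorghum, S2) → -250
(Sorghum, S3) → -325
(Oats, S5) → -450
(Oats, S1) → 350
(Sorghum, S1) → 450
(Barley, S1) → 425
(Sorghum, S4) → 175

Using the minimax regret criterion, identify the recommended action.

Sorghum

Column bests: S1=450, S2=100, S3=375, S4=475, S5=400.
Sorghum regrets: 0, 350, 700, 300, 0 → max 700
Oats regrets: 100, 575, 0, 600, 850 → max 850
Barley regrets: 25, 0, 350, 0, 825 → max 825
Smallest max regret = 700 → Sorghum.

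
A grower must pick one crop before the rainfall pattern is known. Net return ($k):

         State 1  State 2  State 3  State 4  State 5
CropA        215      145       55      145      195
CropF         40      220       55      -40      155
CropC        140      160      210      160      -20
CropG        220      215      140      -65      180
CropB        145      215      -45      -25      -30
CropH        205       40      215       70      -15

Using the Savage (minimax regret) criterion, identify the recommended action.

Column bests: State 1=220, State 2=220, State 3=215, State 4=160, State 5=195.
CropA regrets: 5, 75, 160, 15, 0 → max 160
CropF regrets: 180, 0, 160, 200, 40 → max 200
CropC regrets: 80, 60, 5, 0, 215 → max 215
CropG regrets: 0, 5, 75, 225, 15 → max 225
CropB regrets: 75, 5, 260, 185, 225 → max 260
CropH regrets: 15, 180, 0, 90, 210 → max 210
Smallest max regret = 160 → CropA.

CropA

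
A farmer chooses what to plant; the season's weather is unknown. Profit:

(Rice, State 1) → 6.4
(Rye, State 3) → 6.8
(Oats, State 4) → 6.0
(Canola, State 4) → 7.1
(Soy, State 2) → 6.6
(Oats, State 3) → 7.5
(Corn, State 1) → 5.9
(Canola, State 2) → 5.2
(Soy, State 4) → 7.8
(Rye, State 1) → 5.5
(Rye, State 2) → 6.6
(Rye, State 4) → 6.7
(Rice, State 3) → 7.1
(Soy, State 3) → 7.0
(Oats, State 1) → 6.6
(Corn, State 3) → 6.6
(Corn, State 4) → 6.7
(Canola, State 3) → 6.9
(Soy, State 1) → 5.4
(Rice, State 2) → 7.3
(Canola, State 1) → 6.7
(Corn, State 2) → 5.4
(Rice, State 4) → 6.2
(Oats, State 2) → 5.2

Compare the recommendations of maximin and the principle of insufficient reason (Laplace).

maximin → Rice; laplace → Rice (agree)

Row minima: Oats=5.2, Rice=6.2, Corn=5.4, Rye=5.5, Soy=5.4, Canola=5.2
Best worst-case = 6.2 → Rice.
Row averages: Oats=6.325, Rice=6.75, Corn=6.15, Rye=6.4, Soy=6.7, Canola=6.475
Highest average = 6.75 → Rice.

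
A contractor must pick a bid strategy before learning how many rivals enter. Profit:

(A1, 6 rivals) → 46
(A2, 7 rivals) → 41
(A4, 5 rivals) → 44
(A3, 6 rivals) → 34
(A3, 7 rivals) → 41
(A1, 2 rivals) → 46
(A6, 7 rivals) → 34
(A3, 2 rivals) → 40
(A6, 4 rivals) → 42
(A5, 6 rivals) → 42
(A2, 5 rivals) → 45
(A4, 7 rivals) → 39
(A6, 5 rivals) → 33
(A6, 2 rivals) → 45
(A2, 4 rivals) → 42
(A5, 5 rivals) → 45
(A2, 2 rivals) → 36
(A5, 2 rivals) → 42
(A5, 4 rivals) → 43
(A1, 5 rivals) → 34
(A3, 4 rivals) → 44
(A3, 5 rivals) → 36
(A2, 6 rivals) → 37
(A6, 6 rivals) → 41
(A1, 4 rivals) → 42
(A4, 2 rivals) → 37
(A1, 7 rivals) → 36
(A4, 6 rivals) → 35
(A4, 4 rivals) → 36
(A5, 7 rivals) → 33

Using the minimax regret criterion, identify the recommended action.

Column bests: 2 rivals=46, 4 rivals=44, 5 rivals=45, 6 rivals=46, 7 rivals=41.
A1 regrets: 0, 2, 11, 0, 5 → max 11
A2 regrets: 10, 2, 0, 9, 0 → max 10
A3 regrets: 6, 0, 9, 12, 0 → max 12
A4 regrets: 9, 8, 1, 11, 2 → max 11
A5 regrets: 4, 1, 0, 4, 8 → max 8
A6 regrets: 1, 2, 12, 5, 7 → max 12
Smallest max regret = 8 → A5.

A5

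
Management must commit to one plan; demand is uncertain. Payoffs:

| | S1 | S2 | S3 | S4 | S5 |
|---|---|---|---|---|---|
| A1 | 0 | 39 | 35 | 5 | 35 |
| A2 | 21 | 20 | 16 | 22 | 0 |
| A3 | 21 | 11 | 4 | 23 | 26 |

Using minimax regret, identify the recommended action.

Column bests: S1=21, S2=39, S3=35, S4=23, S5=35.
A1 regrets: 21, 0, 0, 18, 0 → max 21
A2 regrets: 0, 19, 19, 1, 35 → max 35
A3 regrets: 0, 28, 31, 0, 9 → max 31
Smallest max regret = 21 → A1.

A1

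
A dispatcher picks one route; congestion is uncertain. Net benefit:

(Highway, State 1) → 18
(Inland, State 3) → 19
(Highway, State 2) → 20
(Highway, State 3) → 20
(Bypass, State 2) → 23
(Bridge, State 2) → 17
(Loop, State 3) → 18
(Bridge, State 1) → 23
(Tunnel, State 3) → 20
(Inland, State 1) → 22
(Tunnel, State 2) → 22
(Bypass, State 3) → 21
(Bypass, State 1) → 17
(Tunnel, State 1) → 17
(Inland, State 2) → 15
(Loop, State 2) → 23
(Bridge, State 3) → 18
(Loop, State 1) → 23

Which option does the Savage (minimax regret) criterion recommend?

Loop

Column bests: State 1=23, State 2=23, State 3=21.
Highway regrets: 5, 3, 1 → max 5
Inland regrets: 1, 8, 2 → max 8
Loop regrets: 0, 0, 3 → max 3
Bridge regrets: 0, 6, 3 → max 6
Bypass regrets: 6, 0, 0 → max 6
Tunnel regrets: 6, 1, 1 → max 6
Smallest max regret = 3 → Loop.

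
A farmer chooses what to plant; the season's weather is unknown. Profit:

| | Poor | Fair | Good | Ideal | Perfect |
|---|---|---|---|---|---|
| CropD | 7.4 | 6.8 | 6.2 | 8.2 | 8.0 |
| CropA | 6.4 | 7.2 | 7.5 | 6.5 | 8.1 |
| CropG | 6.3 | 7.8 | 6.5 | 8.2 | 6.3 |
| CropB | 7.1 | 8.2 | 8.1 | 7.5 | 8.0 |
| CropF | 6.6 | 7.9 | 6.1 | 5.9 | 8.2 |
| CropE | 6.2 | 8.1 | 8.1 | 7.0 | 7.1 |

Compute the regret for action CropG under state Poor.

1.1

Best payoff under Poor is 7.4.
Regret = 7.4 − 6.3 = 1.1.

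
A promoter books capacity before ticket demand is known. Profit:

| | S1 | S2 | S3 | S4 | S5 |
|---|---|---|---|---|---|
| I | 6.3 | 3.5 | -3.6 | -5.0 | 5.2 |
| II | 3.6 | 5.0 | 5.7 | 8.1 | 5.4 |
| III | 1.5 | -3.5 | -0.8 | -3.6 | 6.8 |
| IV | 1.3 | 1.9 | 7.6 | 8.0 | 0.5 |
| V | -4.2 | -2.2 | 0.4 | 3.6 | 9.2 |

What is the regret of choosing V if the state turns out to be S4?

Best payoff under S4 is 8.1.
Regret = 8.1 − 3.6 = 4.5.

4.5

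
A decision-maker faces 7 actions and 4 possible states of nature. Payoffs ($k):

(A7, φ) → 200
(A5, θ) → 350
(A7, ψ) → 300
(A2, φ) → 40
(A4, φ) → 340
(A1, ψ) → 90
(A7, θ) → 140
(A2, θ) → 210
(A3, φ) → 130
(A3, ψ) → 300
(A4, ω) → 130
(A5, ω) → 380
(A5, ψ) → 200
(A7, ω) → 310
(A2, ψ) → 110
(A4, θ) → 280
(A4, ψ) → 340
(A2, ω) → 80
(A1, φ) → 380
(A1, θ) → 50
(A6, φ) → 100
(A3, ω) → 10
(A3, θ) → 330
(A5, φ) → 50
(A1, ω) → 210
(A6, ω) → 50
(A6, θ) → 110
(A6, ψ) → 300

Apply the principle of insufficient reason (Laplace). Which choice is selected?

A4

Row averages: A1=182.5, A2=110, A3=192.5, A4=272.5, A5=245, A6=140, A7=237.5
Highest average = 272.5 → A4.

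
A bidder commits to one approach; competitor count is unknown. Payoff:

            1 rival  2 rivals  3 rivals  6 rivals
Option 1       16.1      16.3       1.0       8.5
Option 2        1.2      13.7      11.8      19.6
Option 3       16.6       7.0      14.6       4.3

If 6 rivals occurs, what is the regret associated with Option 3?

15.3

Best payoff under 6 rivals is 19.6.
Regret = 19.6 − 4.3 = 15.3.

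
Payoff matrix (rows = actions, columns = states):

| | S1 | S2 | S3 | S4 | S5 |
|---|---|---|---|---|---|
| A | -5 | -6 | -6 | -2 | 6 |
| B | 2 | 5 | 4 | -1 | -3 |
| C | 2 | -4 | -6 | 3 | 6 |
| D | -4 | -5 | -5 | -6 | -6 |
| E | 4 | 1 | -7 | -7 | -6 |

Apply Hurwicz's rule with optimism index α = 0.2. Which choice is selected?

A: 0.2·6 + 0.8·(-6) = -3.6
B: 0.2·5 + 0.8·(-3) = -1.4
C: 0.2·6 + 0.8·(-6) = -3.6
D: 0.2·(-4) + 0.8·(-6) = -5.6
E: 0.2·4 + 0.8·(-7) = -4.8
Highest Hurwicz score = -1.4 → B.

B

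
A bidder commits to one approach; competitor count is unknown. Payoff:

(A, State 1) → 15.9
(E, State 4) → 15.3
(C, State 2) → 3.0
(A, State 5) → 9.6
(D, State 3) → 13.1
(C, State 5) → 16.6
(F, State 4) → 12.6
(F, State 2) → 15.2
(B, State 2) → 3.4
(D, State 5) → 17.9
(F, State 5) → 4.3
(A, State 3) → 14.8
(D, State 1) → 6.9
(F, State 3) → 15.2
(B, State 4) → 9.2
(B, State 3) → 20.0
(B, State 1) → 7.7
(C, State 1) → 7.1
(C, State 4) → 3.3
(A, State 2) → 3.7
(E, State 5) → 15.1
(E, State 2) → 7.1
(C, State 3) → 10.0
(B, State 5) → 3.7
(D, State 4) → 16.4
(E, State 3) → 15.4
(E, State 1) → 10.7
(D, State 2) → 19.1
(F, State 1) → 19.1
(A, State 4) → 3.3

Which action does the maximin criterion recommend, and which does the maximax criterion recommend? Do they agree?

Row minima: A=3.3, B=3.4, C=3.0, D=6.9, E=7.1, F=4.3
Best worst-case = 7.1 → E.
Row maxima: A=15.9, B=20.0, C=16.6, D=19.1, E=15.4, F=19.1
Best best-case = 20.0 → B.

maximin → E; maximax → B (disagree)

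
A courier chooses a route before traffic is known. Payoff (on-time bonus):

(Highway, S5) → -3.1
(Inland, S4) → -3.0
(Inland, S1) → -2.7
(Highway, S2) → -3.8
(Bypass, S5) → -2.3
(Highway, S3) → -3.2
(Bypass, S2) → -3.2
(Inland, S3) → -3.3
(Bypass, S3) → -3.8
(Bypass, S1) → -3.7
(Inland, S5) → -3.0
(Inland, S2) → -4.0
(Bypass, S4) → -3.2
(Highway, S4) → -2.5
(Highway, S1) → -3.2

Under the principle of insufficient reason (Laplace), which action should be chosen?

Row averages: Bypass=-3.24, Inland=-3.2, Highway=-3.16
Highest average = -3.16 → Highway.

Highway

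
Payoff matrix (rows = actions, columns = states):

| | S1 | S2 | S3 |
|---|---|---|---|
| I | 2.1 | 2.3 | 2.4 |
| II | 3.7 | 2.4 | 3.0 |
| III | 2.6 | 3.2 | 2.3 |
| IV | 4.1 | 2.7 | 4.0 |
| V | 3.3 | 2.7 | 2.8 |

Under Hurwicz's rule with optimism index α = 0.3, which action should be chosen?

I: 0.3·2.4 + 0.7·2.1 = 2.19
II: 0.3·3.7 + 0.7·2.4 = 2.79
III: 0.3·3.2 + 0.7·2.3 = 2.57
IV: 0.3·4.1 + 0.7·2.7 = 3.12
V: 0.3·3.3 + 0.7·2.7 = 2.88
Highest Hurwicz score = 3.12 → IV.

IV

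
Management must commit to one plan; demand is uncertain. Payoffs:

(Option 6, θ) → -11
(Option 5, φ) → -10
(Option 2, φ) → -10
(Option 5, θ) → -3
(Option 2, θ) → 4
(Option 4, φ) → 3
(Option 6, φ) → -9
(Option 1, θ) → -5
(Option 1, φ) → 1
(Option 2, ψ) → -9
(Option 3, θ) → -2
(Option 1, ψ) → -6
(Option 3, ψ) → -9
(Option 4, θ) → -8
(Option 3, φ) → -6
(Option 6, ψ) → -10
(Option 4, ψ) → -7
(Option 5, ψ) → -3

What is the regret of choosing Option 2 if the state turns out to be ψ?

Best payoff under ψ is -3.
Regret = -3 − (-9) = 6.

6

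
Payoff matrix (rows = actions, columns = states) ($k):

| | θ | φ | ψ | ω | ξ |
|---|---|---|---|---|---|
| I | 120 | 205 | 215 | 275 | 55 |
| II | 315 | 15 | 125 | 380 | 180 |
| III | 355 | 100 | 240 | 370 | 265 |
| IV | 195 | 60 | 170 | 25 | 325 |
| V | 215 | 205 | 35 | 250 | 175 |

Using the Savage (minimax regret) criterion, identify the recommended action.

Column bests: θ=355, φ=205, ψ=240, ω=380, ξ=325.
I regrets: 235, 0, 25, 105, 270 → max 270
II regrets: 40, 190, 115, 0, 145 → max 190
III regrets: 0, 105, 0, 10, 60 → max 105
IV regrets: 160, 145, 70, 355, 0 → max 355
V regrets: 140, 0, 205, 130, 150 → max 205
Smallest max regret = 105 → III.

III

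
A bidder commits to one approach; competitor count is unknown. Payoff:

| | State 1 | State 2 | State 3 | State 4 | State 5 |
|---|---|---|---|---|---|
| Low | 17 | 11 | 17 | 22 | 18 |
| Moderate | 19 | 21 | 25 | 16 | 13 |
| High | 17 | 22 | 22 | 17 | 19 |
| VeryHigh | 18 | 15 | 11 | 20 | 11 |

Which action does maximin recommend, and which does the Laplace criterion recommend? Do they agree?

Row minima: Low=11, Moderate=13, High=17, VeryHigh=11
Best worst-case = 17 → High.
Row averages: Low=17, Moderate=18.8, High=19.4, VeryHigh=15
Highest average = 19.4 → High.

maximin → High; laplace → High (agree)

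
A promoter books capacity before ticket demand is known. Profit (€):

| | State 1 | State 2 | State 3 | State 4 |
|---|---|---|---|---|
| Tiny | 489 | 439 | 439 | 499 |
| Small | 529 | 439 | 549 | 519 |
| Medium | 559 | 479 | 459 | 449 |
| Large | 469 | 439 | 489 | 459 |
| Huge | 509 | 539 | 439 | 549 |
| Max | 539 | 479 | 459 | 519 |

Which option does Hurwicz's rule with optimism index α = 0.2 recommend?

Max

Tiny: 0.2·499 + 0.8·439 = 451
Small: 0.2·549 + 0.8·439 = 461
Medium: 0.2·559 + 0.8·449 = 471
Large: 0.2·489 + 0.8·439 = 449
Huge: 0.2·549 + 0.8·439 = 461
Max: 0.2·539 + 0.8·459 = 475
Highest Hurwicz score = 475 → Max.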